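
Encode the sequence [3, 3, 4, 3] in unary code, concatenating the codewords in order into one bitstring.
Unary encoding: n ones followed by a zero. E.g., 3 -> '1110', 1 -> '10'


Encode each number as n ones followed by a terminating 0:
  3 -> 1110 (4 bits)
  3 -> 1110 (4 bits)
  4 -> 11110 (5 bits)
  3 -> 1110 (4 bits)
Total length = 4 + 4 + 5 + 4 = 17 bits.

Unary([3, 3, 4, 3]) = 11101110111101110 (17 bits)


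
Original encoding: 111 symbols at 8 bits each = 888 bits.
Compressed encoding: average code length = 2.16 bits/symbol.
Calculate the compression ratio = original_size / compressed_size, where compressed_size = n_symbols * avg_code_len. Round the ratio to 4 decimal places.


original_size = n_symbols * orig_bits = 111 * 8 = 888 bits
compressed_size = n_symbols * avg_code_len = 111 * 2.16 = 239.76 bits
ratio = original_size / compressed_size = 888 / 239.76 = 3.7037

Compression ratio = 3.7037


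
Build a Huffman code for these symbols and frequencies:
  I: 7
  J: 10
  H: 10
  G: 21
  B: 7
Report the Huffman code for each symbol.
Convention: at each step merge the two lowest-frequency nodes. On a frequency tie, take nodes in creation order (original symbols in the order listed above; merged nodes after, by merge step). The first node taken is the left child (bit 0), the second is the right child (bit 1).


Huffman tree construction:
Step 1: Merge I(7) + B(7) = 14
Step 2: Merge J(10) + H(10) = 20
Step 3: Merge (I+B)(14) + (J+H)(20) = 34
Step 4: Merge G(21) + ((I+B)+(J+H))(34) = 55
Read each symbol's code off the tree from the root (left child = 0, right child = 1).

Codes:
  I: 100 (length 3)
  J: 110 (length 3)
  H: 111 (length 3)
  G: 0 (length 1)
  B: 101 (length 3)
Average code length: 123/55 = 2.2364 bits/symbol


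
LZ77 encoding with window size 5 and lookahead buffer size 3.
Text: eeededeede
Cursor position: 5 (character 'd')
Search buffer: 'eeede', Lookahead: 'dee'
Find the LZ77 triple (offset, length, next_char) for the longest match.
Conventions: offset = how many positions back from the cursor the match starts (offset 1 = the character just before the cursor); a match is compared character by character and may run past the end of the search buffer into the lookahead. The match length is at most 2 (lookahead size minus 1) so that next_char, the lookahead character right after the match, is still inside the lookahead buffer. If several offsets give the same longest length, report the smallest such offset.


Try each offset into the search buffer:
  offset=1 (pos 4, char 'e'): match length 0
  offset=2 (pos 3, char 'd'): match length 2
  offset=3 (pos 2, char 'e'): match length 0
  offset=4 (pos 1, char 'e'): match length 0
  offset=5 (pos 0, char 'e'): match length 0
Longest match has length 2 at offset 2.
next_char = character at position 5 + 2 = 7 -> 'e'

Best match: offset=2, length=2 (matching 'de' starting at position 3)
LZ77 triple: (2, 2, 'e')


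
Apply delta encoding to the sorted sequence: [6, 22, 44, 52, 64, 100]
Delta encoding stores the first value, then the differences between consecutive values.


First value: 6
Deltas:
  22 - 6 = 16
  44 - 22 = 22
  52 - 44 = 8
  64 - 52 = 12
  100 - 64 = 36


Delta encoded: [6, 16, 22, 8, 12, 36]


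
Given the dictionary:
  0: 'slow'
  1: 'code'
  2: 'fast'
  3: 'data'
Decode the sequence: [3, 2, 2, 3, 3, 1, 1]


Look up each index in the dictionary:
  3 -> 'data'
  2 -> 'fast'
  2 -> 'fast'
  3 -> 'data'
  3 -> 'data'
  1 -> 'code'
  1 -> 'code'

Decoded: "data fast fast data data code code"


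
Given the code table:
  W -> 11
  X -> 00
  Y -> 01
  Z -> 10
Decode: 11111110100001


Decoding:
11 -> W
11 -> W
11 -> W
10 -> Z
10 -> Z
00 -> X
01 -> Y


Result: WWWZZXY


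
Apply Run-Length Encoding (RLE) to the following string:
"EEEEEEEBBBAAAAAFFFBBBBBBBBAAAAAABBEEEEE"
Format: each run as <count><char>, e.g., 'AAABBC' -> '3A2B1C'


Scanning runs left to right:
  i=0: run of 'E' x 7 -> '7E'
  i=7: run of 'B' x 3 -> '3B'
  i=10: run of 'A' x 5 -> '5A'
  i=15: run of 'F' x 3 -> '3F'
  i=18: run of 'B' x 8 -> '8B'
  i=26: run of 'A' x 6 -> '6A'
  i=32: run of 'B' x 2 -> '2B'
  i=34: run of 'E' x 5 -> '5E'

RLE = 7E3B5A3F8B6A2B5E


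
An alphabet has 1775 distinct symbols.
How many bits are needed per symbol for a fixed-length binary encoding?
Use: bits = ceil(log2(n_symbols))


log2(1775) = 10.7936
Bracket: 2^10 = 1024 < 1775 <= 2^11 = 2048
So ceil(log2(1775)) = 11

bits = ceil(log2(1775)) = ceil(10.7936) = 11 bits


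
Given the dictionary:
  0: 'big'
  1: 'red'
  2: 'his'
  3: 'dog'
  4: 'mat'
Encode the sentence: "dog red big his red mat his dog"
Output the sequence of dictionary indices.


Look up each word in the dictionary:
  'dog' -> 3
  'red' -> 1
  'big' -> 0
  'his' -> 2
  'red' -> 1
  'mat' -> 4
  'his' -> 2
  'dog' -> 3

Encoded: [3, 1, 0, 2, 1, 4, 2, 3]


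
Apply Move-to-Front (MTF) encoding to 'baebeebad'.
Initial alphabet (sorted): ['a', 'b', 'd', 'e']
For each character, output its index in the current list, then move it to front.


MTF encoding:
'b': index 1 in ['a', 'b', 'd', 'e'] -> ['b', 'a', 'd', 'e']
'a': index 1 in ['b', 'a', 'd', 'e'] -> ['a', 'b', 'd', 'e']
'e': index 3 in ['a', 'b', 'd', 'e'] -> ['e', 'a', 'b', 'd']
'b': index 2 in ['e', 'a', 'b', 'd'] -> ['b', 'e', 'a', 'd']
'e': index 1 in ['b', 'e', 'a', 'd'] -> ['e', 'b', 'a', 'd']
'e': index 0 in ['e', 'b', 'a', 'd'] -> ['e', 'b', 'a', 'd']
'b': index 1 in ['e', 'b', 'a', 'd'] -> ['b', 'e', 'a', 'd']
'a': index 2 in ['b', 'e', 'a', 'd'] -> ['a', 'b', 'e', 'd']
'd': index 3 in ['a', 'b', 'e', 'd'] -> ['d', 'a', 'b', 'e']


Output: [1, 1, 3, 2, 1, 0, 1, 2, 3]


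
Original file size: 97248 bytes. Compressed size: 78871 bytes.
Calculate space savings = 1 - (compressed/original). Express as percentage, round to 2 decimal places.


ratio = compressed/original = 78871/97248 = 0.81103
savings = 1 - ratio = 1 - 0.81103 = 0.18897
as a percentage: 0.18897 * 100 = 18.9%

Space savings = 1 - 78871/97248 = 18.9%


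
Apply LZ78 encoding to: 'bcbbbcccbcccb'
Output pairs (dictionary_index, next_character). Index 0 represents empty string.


LZ78 encoding steps:
Dictionary: {0: ''}
Step 1: w='' (idx 0), next='b' -> output (0, 'b'), add 'b' as idx 1
Step 2: w='' (idx 0), next='c' -> output (0, 'c'), add 'c' as idx 2
Step 3: w='b' (idx 1), next='b' -> output (1, 'b'), add 'bb' as idx 3
Step 4: w='b' (idx 1), next='c' -> output (1, 'c'), add 'bc' as idx 4
Step 5: w='c' (idx 2), next='c' -> output (2, 'c'), add 'cc' as idx 5
Step 6: w='bc' (idx 4), next='c' -> output (4, 'c'), add 'bcc' as idx 6
Step 7: w='c' (idx 2), next='b' -> output (2, 'b'), add 'cb' as idx 7


Encoded: [(0, 'b'), (0, 'c'), (1, 'b'), (1, 'c'), (2, 'c'), (4, 'c'), (2, 'b')]


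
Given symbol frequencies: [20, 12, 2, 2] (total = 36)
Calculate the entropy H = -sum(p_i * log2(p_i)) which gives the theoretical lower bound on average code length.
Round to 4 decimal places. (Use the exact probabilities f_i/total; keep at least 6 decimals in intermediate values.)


Per-symbol terms -p_i * log2(p_i) with p_i = f_i/36:
  p = 20/36 = 0.555556: log2(p) = -0.847997, -p*log2(p) = 0.471109
  p = 12/36 = 0.333333: log2(p) = -1.584963, -p*log2(p) = 0.528321
  p = 2/36 = 0.055556: log2(p) = -4.169925, -p*log2(p) = 0.231663
  p = 2/36 = 0.055556: log2(p) = -4.169925, -p*log2(p) = 0.231663
H = 0.471109 + 0.528321 + 0.231663 + 0.231663 = 1.462756

H = 1.4628 bits/symbol


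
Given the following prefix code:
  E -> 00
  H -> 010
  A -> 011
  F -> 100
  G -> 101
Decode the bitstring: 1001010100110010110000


Decoding step by step:
Bits 100 -> F
Bits 101 -> G
Bits 010 -> H
Bits 011 -> A
Bits 00 -> E
Bits 101 -> G
Bits 100 -> F
Bits 00 -> E


Decoded message: FGHAEGFE


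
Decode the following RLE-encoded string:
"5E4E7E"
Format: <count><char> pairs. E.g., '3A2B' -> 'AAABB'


Expanding each <count><char> pair:
  5E -> 'EEEEE'
  4E -> 'EEEE'
  7E -> 'EEEEEEE'

Decoded = EEEEEEEEEEEEEEEE


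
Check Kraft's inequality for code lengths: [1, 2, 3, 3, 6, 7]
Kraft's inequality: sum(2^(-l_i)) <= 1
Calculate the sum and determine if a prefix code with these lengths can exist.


Sum = 2^(-1) + 2^(-2) + 2^(-3) + 2^(-3) + 2^(-6) + 2^(-7)
    = 0.5 + 0.25 + 0.125 + 0.125 + 0.015625 + 0.0078125
    = 131/128 = 1.0234375
Since 1.0234375 > 1, Kraft's inequality is NOT satisfied.
A prefix code with these lengths CANNOT exist.

Kraft sum = 1.0234375. Not satisfied.


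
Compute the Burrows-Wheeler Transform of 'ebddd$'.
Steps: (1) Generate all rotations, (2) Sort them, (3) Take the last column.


Rotations (sorted):
  0: $ebddd -> last char: d
  1: bddd$e -> last char: e
  2: d$ebdd -> last char: d
  3: dd$ebd -> last char: d
  4: ddd$eb -> last char: b
  5: ebddd$ -> last char: $


BWT = deddb$


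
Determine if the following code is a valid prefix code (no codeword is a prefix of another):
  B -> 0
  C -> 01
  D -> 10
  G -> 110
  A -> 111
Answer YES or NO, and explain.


Checking each pair (does one codeword prefix another?):
  B='0' vs C='01': prefix -- VIOLATION

NO -- this is NOT a valid prefix code. B (0) is a prefix of C (01).


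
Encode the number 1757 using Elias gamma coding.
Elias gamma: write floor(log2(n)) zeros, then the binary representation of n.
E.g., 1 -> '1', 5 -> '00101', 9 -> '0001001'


num_bits = floor(log2(1757)) + 1 = 11
leading_zeros = num_bits - 1 = 10
binary(1757) = 11011011101

Elias gamma(1757) = '0000000000' + '11011011101' = 000000000011011011101 (21 bits)


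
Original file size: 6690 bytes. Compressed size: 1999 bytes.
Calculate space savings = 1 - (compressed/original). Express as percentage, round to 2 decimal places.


ratio = compressed/original = 1999/6690 = 0.298804
savings = 1 - ratio = 1 - 0.298804 = 0.701196
as a percentage: 0.701196 * 100 = 70.12%

Space savings = 1 - 1999/6690 = 70.12%


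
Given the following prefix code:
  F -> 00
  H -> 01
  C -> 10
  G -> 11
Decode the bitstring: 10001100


Decoding step by step:
Bits 10 -> C
Bits 00 -> F
Bits 11 -> G
Bits 00 -> F


Decoded message: CFGF


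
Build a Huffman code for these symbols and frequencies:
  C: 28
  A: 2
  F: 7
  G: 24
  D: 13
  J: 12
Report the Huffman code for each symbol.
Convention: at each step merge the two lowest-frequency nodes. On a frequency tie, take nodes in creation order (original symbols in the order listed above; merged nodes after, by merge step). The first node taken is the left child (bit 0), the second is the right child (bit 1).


Huffman tree construction:
Step 1: Merge A(2) + F(7) = 9
Step 2: Merge (A+F)(9) + J(12) = 21
Step 3: Merge D(13) + ((A+F)+J)(21) = 34
Step 4: Merge G(24) + C(28) = 52
Step 5: Merge (D+((A+F)+J))(34) + (G+C)(52) = 86
Read each symbol's code off the tree from the root (left child = 0, right child = 1).

Codes:
  C: 11 (length 2)
  A: 0100 (length 4)
  F: 0101 (length 4)
  G: 10 (length 2)
  D: 00 (length 2)
  J: 011 (length 3)
Average code length: 202/86 = 2.3488 bits/symbol


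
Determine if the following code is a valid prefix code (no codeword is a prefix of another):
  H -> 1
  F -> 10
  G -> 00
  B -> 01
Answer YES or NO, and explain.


Checking each pair (does one codeword prefix another?):
  H='1' vs F='10': prefix -- VIOLATION

NO -- this is NOT a valid prefix code. H (1) is a prefix of F (10).


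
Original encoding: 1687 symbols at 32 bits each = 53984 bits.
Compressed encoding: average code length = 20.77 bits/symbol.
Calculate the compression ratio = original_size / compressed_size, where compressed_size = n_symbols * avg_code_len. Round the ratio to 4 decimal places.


original_size = n_symbols * orig_bits = 1687 * 32 = 53984 bits
compressed_size = n_symbols * avg_code_len = 1687 * 20.77 = 35038.99 bits
ratio = original_size / compressed_size = 53984 / 35038.99 = 1.5407

Compression ratio = 1.5407


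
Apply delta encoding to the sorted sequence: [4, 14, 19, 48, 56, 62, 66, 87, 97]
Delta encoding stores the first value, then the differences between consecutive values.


First value: 4
Deltas:
  14 - 4 = 10
  19 - 14 = 5
  48 - 19 = 29
  56 - 48 = 8
  62 - 56 = 6
  66 - 62 = 4
  87 - 66 = 21
  97 - 87 = 10


Delta encoded: [4, 10, 5, 29, 8, 6, 4, 21, 10]


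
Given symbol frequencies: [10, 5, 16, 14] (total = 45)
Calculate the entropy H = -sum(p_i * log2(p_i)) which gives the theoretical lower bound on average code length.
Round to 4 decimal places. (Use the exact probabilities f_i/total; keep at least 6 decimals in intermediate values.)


Per-symbol terms -p_i * log2(p_i) with p_i = f_i/45:
  p = 10/45 = 0.222222: log2(p) = -2.169925, -p*log2(p) = 0.482206
  p = 5/45 = 0.111111: log2(p) = -3.169925, -p*log2(p) = 0.352214
  p = 16/45 = 0.355556: log2(p) = -1.491853, -p*log2(p) = 0.530437
  p = 14/45 = 0.311111: log2(p) = -1.684498, -p*log2(p) = 0.524066
H = 0.482206 + 0.352214 + 0.530437 + 0.524066 = 1.888923

H = 1.8889 bits/symbol


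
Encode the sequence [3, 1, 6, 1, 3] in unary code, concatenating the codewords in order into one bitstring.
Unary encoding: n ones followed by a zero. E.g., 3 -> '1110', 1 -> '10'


Encode each number as n ones followed by a terminating 0:
  3 -> 1110 (4 bits)
  1 -> 10 (2 bits)
  6 -> 1111110 (7 bits)
  1 -> 10 (2 bits)
  3 -> 1110 (4 bits)
Total length = 4 + 2 + 7 + 2 + 4 = 19 bits.

Unary([3, 1, 6, 1, 3]) = 1110101111110101110 (19 bits)


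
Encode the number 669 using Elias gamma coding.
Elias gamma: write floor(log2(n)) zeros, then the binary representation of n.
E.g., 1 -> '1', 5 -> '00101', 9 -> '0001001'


num_bits = floor(log2(669)) + 1 = 10
leading_zeros = num_bits - 1 = 9
binary(669) = 1010011101

Elias gamma(669) = '000000000' + '1010011101' = 0000000001010011101 (19 bits)


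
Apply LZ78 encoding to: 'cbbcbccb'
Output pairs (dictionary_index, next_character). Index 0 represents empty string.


LZ78 encoding steps:
Dictionary: {0: ''}
Step 1: w='' (idx 0), next='c' -> output (0, 'c'), add 'c' as idx 1
Step 2: w='' (idx 0), next='b' -> output (0, 'b'), add 'b' as idx 2
Step 3: w='b' (idx 2), next='c' -> output (2, 'c'), add 'bc' as idx 3
Step 4: w='bc' (idx 3), next='c' -> output (3, 'c'), add 'bcc' as idx 4
Step 5: w='b' (idx 2), end of input -> output (2, '')


Encoded: [(0, 'c'), (0, 'b'), (2, 'c'), (3, 'c'), (2, '')]


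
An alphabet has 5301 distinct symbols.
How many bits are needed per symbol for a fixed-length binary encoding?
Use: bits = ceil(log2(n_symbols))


log2(5301) = 12.372
Bracket: 2^12 = 4096 < 5301 <= 2^13 = 8192
So ceil(log2(5301)) = 13

bits = ceil(log2(5301)) = ceil(12.372) = 13 bits


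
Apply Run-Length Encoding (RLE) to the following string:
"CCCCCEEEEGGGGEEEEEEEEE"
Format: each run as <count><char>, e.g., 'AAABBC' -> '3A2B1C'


Scanning runs left to right:
  i=0: run of 'C' x 5 -> '5C'
  i=5: run of 'E' x 4 -> '4E'
  i=9: run of 'G' x 4 -> '4G'
  i=13: run of 'E' x 9 -> '9E'

RLE = 5C4E4G9E


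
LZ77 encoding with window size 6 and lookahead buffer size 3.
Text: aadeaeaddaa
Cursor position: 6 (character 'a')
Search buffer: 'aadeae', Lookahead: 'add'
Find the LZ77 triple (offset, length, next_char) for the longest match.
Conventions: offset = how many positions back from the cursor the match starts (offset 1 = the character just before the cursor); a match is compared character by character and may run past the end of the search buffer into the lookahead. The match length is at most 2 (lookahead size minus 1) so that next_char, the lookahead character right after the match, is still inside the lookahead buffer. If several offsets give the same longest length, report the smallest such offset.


Try each offset into the search buffer:
  offset=1 (pos 5, char 'e'): match length 0
  offset=2 (pos 4, char 'a'): match length 1
  offset=3 (pos 3, char 'e'): match length 0
  offset=4 (pos 2, char 'd'): match length 0
  offset=5 (pos 1, char 'a'): match length 2
  offset=6 (pos 0, char 'a'): match length 1
Longest match has length 2 at offset 5.
next_char = character at position 6 + 2 = 8 -> 'd'

Best match: offset=5, length=2 (matching 'ad' starting at position 1)
LZ77 triple: (5, 2, 'd')


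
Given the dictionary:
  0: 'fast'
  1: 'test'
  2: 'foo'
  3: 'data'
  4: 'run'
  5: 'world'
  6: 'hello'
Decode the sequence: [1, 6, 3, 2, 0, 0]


Look up each index in the dictionary:
  1 -> 'test'
  6 -> 'hello'
  3 -> 'data'
  2 -> 'foo'
  0 -> 'fast'
  0 -> 'fast'

Decoded: "test hello data foo fast fast"


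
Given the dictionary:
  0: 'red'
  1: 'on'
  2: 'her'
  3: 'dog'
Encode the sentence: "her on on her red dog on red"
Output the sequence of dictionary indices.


Look up each word in the dictionary:
  'her' -> 2
  'on' -> 1
  'on' -> 1
  'her' -> 2
  'red' -> 0
  'dog' -> 3
  'on' -> 1
  'red' -> 0

Encoded: [2, 1, 1, 2, 0, 3, 1, 0]


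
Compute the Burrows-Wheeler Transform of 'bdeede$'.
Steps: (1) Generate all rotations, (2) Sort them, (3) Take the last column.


Rotations (sorted):
  0: $bdeede -> last char: e
  1: bdeede$ -> last char: $
  2: de$bdee -> last char: e
  3: deede$b -> last char: b
  4: e$bdeed -> last char: d
  5: ede$bde -> last char: e
  6: eede$bd -> last char: d


BWT = e$ebded


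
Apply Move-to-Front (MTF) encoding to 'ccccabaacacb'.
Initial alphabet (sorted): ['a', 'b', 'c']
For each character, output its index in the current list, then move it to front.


MTF encoding:
'c': index 2 in ['a', 'b', 'c'] -> ['c', 'a', 'b']
'c': index 0 in ['c', 'a', 'b'] -> ['c', 'a', 'b']
'c': index 0 in ['c', 'a', 'b'] -> ['c', 'a', 'b']
'c': index 0 in ['c', 'a', 'b'] -> ['c', 'a', 'b']
'a': index 1 in ['c', 'a', 'b'] -> ['a', 'c', 'b']
'b': index 2 in ['a', 'c', 'b'] -> ['b', 'a', 'c']
'a': index 1 in ['b', 'a', 'c'] -> ['a', 'b', 'c']
'a': index 0 in ['a', 'b', 'c'] -> ['a', 'b', 'c']
'c': index 2 in ['a', 'b', 'c'] -> ['c', 'a', 'b']
'a': index 1 in ['c', 'a', 'b'] -> ['a', 'c', 'b']
'c': index 1 in ['a', 'c', 'b'] -> ['c', 'a', 'b']
'b': index 2 in ['c', 'a', 'b'] -> ['b', 'c', 'a']


Output: [2, 0, 0, 0, 1, 2, 1, 0, 2, 1, 1, 2]


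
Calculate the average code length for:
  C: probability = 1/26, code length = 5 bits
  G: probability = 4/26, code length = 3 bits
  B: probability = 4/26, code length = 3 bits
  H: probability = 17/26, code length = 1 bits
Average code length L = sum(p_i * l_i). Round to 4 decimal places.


Weighted contributions p_i * l_i:
  C: (1/26) * 5 = 5/26
  G: (4/26) * 3 = 12/26
  B: (4/26) * 3 = 12/26
  H: (17/26) * 1 = 17/26
Sum = (5 + 12 + 12 + 17)/26 = 46/26

L = 46/26 = 1.7692 bits/symbol


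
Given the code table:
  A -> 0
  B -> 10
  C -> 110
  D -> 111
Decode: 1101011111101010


Decoding:
110 -> C
10 -> B
111 -> D
111 -> D
0 -> A
10 -> B
10 -> B


Result: CBDDABB


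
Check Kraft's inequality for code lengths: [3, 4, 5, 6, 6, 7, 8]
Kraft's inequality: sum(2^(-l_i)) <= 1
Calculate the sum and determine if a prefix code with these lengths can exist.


Sum = 2^(-3) + 2^(-4) + 2^(-5) + 2^(-6) + 2^(-6) + 2^(-7) + 2^(-8)
    = 0.125 + 0.0625 + 0.03125 + 0.015625 + 0.015625 + 0.0078125 + 0.00390625
    = 67/256 = 0.26171875
Since 0.26171875 <= 1, Kraft's inequality IS satisfied.
A prefix code with these lengths CAN exist.

Kraft sum = 0.26171875. Satisfied.


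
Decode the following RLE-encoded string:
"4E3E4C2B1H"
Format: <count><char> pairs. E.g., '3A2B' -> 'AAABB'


Expanding each <count><char> pair:
  4E -> 'EEEE'
  3E -> 'EEE'
  4C -> 'CCCC'
  2B -> 'BB'
  1H -> 'H'

Decoded = EEEEEEECCCCBBH


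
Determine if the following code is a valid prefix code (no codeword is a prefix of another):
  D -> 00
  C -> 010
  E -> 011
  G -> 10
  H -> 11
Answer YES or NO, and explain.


Checking each pair (does one codeword prefix another?):
  D='00' vs C='010': no prefix
  D='00' vs E='011': no prefix
  D='00' vs G='10': no prefix
  D='00' vs H='11': no prefix
  C='010' vs D='00': no prefix
  C='010' vs E='011': no prefix
  C='010' vs G='10': no prefix
  C='010' vs H='11': no prefix
  E='011' vs D='00': no prefix
  E='011' vs C='010': no prefix
  E='011' vs G='10': no prefix
  E='011' vs H='11': no prefix
  G='10' vs D='00': no prefix
  G='10' vs C='010': no prefix
  G='10' vs E='011': no prefix
  G='10' vs H='11': no prefix
  H='11' vs D='00': no prefix
  H='11' vs C='010': no prefix
  H='11' vs E='011': no prefix
  H='11' vs G='10': no prefix
No violation found over all pairs.

YES -- this is a valid prefix code. No codeword is a prefix of any other codeword.


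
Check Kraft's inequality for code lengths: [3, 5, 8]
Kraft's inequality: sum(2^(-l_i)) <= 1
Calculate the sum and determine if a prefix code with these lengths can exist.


Sum = 2^(-3) + 2^(-5) + 2^(-8)
    = 0.125 + 0.03125 + 0.00390625
    = 41/256 = 0.16015625
Since 0.16015625 <= 1, Kraft's inequality IS satisfied.
A prefix code with these lengths CAN exist.

Kraft sum = 0.16015625. Satisfied.


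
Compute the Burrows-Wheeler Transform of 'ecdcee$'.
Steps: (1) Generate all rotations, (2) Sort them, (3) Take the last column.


Rotations (sorted):
  0: $ecdcee -> last char: e
  1: cdcee$e -> last char: e
  2: cee$ecd -> last char: d
  3: dcee$ec -> last char: c
  4: e$ecdce -> last char: e
  5: ecdcee$ -> last char: $
  6: ee$ecdc -> last char: c


BWT = eedce$c


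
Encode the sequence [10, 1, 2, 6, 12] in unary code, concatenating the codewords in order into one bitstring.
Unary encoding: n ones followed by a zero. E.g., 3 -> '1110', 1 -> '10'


Encode each number as n ones followed by a terminating 0:
  10 -> 11111111110 (11 bits)
  1 -> 10 (2 bits)
  2 -> 110 (3 bits)
  6 -> 1111110 (7 bits)
  12 -> 1111111111110 (13 bits)
Total length = 11 + 2 + 3 + 7 + 13 = 36 bits.

Unary([10, 1, 2, 6, 12]) = 111111111101011011111101111111111110 (36 bits)


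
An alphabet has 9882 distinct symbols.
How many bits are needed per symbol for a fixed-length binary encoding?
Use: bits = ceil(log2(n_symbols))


log2(9882) = 13.2706
Bracket: 2^13 = 8192 < 9882 <= 2^14 = 16384
So ceil(log2(9882)) = 14

bits = ceil(log2(9882)) = ceil(13.2706) = 14 bits


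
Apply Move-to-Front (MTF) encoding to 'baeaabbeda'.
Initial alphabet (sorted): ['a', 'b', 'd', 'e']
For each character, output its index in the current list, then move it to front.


MTF encoding:
'b': index 1 in ['a', 'b', 'd', 'e'] -> ['b', 'a', 'd', 'e']
'a': index 1 in ['b', 'a', 'd', 'e'] -> ['a', 'b', 'd', 'e']
'e': index 3 in ['a', 'b', 'd', 'e'] -> ['e', 'a', 'b', 'd']
'a': index 1 in ['e', 'a', 'b', 'd'] -> ['a', 'e', 'b', 'd']
'a': index 0 in ['a', 'e', 'b', 'd'] -> ['a', 'e', 'b', 'd']
'b': index 2 in ['a', 'e', 'b', 'd'] -> ['b', 'a', 'e', 'd']
'b': index 0 in ['b', 'a', 'e', 'd'] -> ['b', 'a', 'e', 'd']
'e': index 2 in ['b', 'a', 'e', 'd'] -> ['e', 'b', 'a', 'd']
'd': index 3 in ['e', 'b', 'a', 'd'] -> ['d', 'e', 'b', 'a']
'a': index 3 in ['d', 'e', 'b', 'a'] -> ['a', 'd', 'e', 'b']


Output: [1, 1, 3, 1, 0, 2, 0, 2, 3, 3]


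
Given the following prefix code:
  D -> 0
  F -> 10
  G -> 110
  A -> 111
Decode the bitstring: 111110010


Decoding step by step:
Bits 111 -> A
Bits 110 -> G
Bits 0 -> D
Bits 10 -> F


Decoded message: AGDF


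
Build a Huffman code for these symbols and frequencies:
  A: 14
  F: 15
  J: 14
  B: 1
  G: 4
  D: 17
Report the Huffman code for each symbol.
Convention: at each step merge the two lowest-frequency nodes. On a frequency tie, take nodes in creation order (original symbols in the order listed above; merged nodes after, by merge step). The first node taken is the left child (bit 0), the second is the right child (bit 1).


Huffman tree construction:
Step 1: Merge B(1) + G(4) = 5
Step 2: Merge (B+G)(5) + A(14) = 19
Step 3: Merge J(14) + F(15) = 29
Step 4: Merge D(17) + ((B+G)+A)(19) = 36
Step 5: Merge (J+F)(29) + (D+((B+G)+A))(36) = 65
Read each symbol's code off the tree from the root (left child = 0, right child = 1).

Codes:
  A: 111 (length 3)
  F: 01 (length 2)
  J: 00 (length 2)
  B: 1100 (length 4)
  G: 1101 (length 4)
  D: 10 (length 2)
Average code length: 154/65 = 2.3692 bits/symbol


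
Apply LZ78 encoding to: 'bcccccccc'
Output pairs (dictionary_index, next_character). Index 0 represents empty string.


LZ78 encoding steps:
Dictionary: {0: ''}
Step 1: w='' (idx 0), next='b' -> output (0, 'b'), add 'b' as idx 1
Step 2: w='' (idx 0), next='c' -> output (0, 'c'), add 'c' as idx 2
Step 3: w='c' (idx 2), next='c' -> output (2, 'c'), add 'cc' as idx 3
Step 4: w='cc' (idx 3), next='c' -> output (3, 'c'), add 'ccc' as idx 4
Step 5: w='cc' (idx 3), end of input -> output (3, '')


Encoded: [(0, 'b'), (0, 'c'), (2, 'c'), (3, 'c'), (3, '')]


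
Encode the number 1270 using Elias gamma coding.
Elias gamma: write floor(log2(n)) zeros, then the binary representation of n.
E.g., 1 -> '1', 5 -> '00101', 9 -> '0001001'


num_bits = floor(log2(1270)) + 1 = 11
leading_zeros = num_bits - 1 = 10
binary(1270) = 10011110110

Elias gamma(1270) = '0000000000' + '10011110110' = 000000000010011110110 (21 bits)


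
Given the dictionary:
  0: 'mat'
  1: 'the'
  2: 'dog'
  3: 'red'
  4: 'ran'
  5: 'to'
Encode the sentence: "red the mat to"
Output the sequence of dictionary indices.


Look up each word in the dictionary:
  'red' -> 3
  'the' -> 1
  'mat' -> 0
  'to' -> 5

Encoded: [3, 1, 0, 5]


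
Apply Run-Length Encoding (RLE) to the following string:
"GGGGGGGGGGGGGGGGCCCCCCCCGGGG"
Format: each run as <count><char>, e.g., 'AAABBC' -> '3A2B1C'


Scanning runs left to right:
  i=0: run of 'G' x 16 -> '16G'
  i=16: run of 'C' x 8 -> '8C'
  i=24: run of 'G' x 4 -> '4G'

RLE = 16G8C4G


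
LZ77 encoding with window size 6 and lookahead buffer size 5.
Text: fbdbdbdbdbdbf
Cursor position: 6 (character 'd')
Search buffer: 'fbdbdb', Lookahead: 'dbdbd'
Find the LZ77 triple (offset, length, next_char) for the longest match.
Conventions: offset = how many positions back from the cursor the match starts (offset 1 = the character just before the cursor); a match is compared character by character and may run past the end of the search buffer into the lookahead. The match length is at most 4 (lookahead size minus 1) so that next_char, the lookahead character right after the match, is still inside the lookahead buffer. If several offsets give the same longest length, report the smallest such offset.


Try each offset into the search buffer:
  offset=1 (pos 5, char 'b'): match length 0
  offset=2 (pos 4, char 'd'): match length 4
  offset=3 (pos 3, char 'b'): match length 0
  offset=4 (pos 2, char 'd'): match length 4
  offset=5 (pos 1, char 'b'): match length 0
  offset=6 (pos 0, char 'f'): match length 0
Longest match has length 4, found at offsets 2, 4; take the smallest, offset 2.
next_char = character at position 6 + 4 = 10 -> 'd'

Best match: offset=2, length=4 (matching 'dbdb' starting at position 4)
LZ77 triple: (2, 4, 'd')


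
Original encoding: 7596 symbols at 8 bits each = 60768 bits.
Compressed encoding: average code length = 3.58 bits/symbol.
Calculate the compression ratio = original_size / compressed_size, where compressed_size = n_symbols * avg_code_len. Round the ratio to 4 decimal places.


original_size = n_symbols * orig_bits = 7596 * 8 = 60768 bits
compressed_size = n_symbols * avg_code_len = 7596 * 3.58 = 27193.68 bits
ratio = original_size / compressed_size = 60768 / 27193.68 = 2.2346

Compression ratio = 2.2346


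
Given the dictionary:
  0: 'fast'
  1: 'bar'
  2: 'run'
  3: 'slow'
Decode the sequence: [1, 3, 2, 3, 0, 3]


Look up each index in the dictionary:
  1 -> 'bar'
  3 -> 'slow'
  2 -> 'run'
  3 -> 'slow'
  0 -> 'fast'
  3 -> 'slow'

Decoded: "bar slow run slow fast slow"


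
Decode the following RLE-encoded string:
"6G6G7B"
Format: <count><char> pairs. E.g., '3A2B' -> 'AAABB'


Expanding each <count><char> pair:
  6G -> 'GGGGGG'
  6G -> 'GGGGGG'
  7B -> 'BBBBBBB'

Decoded = GGGGGGGGGGGGBBBBBBB


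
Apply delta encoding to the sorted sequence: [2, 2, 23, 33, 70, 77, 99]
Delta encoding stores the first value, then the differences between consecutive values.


First value: 2
Deltas:
  2 - 2 = 0
  23 - 2 = 21
  33 - 23 = 10
  70 - 33 = 37
  77 - 70 = 7
  99 - 77 = 22


Delta encoded: [2, 0, 21, 10, 37, 7, 22]


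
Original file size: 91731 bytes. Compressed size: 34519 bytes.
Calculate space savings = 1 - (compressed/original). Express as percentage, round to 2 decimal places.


ratio = compressed/original = 34519/91731 = 0.376307
savings = 1 - ratio = 1 - 0.376307 = 0.623693
as a percentage: 0.623693 * 100 = 62.37%

Space savings = 1 - 34519/91731 = 62.37%


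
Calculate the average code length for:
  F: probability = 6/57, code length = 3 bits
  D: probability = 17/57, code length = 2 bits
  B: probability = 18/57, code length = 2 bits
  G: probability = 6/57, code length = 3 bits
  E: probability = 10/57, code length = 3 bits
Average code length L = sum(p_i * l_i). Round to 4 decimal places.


Weighted contributions p_i * l_i:
  F: (6/57) * 3 = 18/57
  D: (17/57) * 2 = 34/57
  B: (18/57) * 2 = 36/57
  G: (6/57) * 3 = 18/57
  E: (10/57) * 3 = 30/57
Sum = (18 + 34 + 36 + 18 + 30)/57 = 136/57

L = 136/57 = 2.3860 bits/symbol


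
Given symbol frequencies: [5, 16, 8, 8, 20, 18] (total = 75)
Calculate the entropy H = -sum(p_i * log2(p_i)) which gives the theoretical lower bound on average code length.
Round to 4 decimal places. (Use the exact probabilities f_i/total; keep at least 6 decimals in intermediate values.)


Per-symbol terms -p_i * log2(p_i) with p_i = f_i/75:
  p = 5/75 = 0.066667: log2(p) = -3.906891, -p*log2(p) = 0.260459
  p = 16/75 = 0.213333: log2(p) = -2.228819, -p*log2(p) = 0.475481
  p = 8/75 = 0.106667: log2(p) = -3.228819, -p*log2(p) = 0.344407
  p = 8/75 = 0.106667: log2(p) = -3.228819, -p*log2(p) = 0.344407
  p = 20/75 = 0.266667: log2(p) = -1.906891, -p*log2(p) = 0.508504
  p = 18/75 = 0.240000: log2(p) = -2.058894, -p*log2(p) = 0.494134
H = 0.260459 + 0.475481 + 0.344407 + 0.344407 + 0.508504 + 0.494134 = 2.427392

H = 2.4274 bits/symbol


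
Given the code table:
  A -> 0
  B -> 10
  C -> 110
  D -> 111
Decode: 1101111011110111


Decoding:
110 -> C
111 -> D
10 -> B
111 -> D
10 -> B
111 -> D


Result: CDBDBD


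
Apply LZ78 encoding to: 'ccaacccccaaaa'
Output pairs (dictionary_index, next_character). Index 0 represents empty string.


LZ78 encoding steps:
Dictionary: {0: ''}
Step 1: w='' (idx 0), next='c' -> output (0, 'c'), add 'c' as idx 1
Step 2: w='c' (idx 1), next='a' -> output (1, 'a'), add 'ca' as idx 2
Step 3: w='' (idx 0), next='a' -> output (0, 'a'), add 'a' as idx 3
Step 4: w='c' (idx 1), next='c' -> output (1, 'c'), add 'cc' as idx 4
Step 5: w='cc' (idx 4), next='c' -> output (4, 'c'), add 'ccc' as idx 5
Step 6: w='a' (idx 3), next='a' -> output (3, 'a'), add 'aa' as idx 6
Step 7: w='aa' (idx 6), end of input -> output (6, '')


Encoded: [(0, 'c'), (1, 'a'), (0, 'a'), (1, 'c'), (4, 'c'), (3, 'a'), (6, '')]


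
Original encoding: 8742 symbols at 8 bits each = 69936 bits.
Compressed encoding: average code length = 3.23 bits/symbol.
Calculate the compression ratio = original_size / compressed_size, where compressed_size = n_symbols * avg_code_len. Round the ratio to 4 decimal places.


original_size = n_symbols * orig_bits = 8742 * 8 = 69936 bits
compressed_size = n_symbols * avg_code_len = 8742 * 3.23 = 28236.66 bits
ratio = original_size / compressed_size = 69936 / 28236.66 = 2.4768

Compression ratio = 2.4768


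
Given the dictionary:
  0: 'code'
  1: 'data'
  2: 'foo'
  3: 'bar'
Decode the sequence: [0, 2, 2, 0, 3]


Look up each index in the dictionary:
  0 -> 'code'
  2 -> 'foo'
  2 -> 'foo'
  0 -> 'code'
  3 -> 'bar'

Decoded: "code foo foo code bar"


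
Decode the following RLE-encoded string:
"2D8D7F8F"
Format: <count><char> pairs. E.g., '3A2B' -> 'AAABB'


Expanding each <count><char> pair:
  2D -> 'DD'
  8D -> 'DDDDDDDD'
  7F -> 'FFFFFFF'
  8F -> 'FFFFFFFF'

Decoded = DDDDDDDDDDFFFFFFFFFFFFFFF


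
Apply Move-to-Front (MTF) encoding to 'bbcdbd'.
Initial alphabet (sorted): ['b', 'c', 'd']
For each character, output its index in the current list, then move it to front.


MTF encoding:
'b': index 0 in ['b', 'c', 'd'] -> ['b', 'c', 'd']
'b': index 0 in ['b', 'c', 'd'] -> ['b', 'c', 'd']
'c': index 1 in ['b', 'c', 'd'] -> ['c', 'b', 'd']
'd': index 2 in ['c', 'b', 'd'] -> ['d', 'c', 'b']
'b': index 2 in ['d', 'c', 'b'] -> ['b', 'd', 'c']
'd': index 1 in ['b', 'd', 'c'] -> ['d', 'b', 'c']


Output: [0, 0, 1, 2, 2, 1]


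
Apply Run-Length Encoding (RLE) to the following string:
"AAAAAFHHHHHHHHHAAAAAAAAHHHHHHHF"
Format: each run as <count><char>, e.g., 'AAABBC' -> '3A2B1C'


Scanning runs left to right:
  i=0: run of 'A' x 5 -> '5A'
  i=5: run of 'F' x 1 -> '1F'
  i=6: run of 'H' x 9 -> '9H'
  i=15: run of 'A' x 8 -> '8A'
  i=23: run of 'H' x 7 -> '7H'
  i=30: run of 'F' x 1 -> '1F'

RLE = 5A1F9H8A7H1F


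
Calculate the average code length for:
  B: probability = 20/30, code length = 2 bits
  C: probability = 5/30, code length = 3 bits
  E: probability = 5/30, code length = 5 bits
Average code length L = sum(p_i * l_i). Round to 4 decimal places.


Weighted contributions p_i * l_i:
  B: (20/30) * 2 = 40/30
  C: (5/30) * 3 = 15/30
  E: (5/30) * 5 = 25/30
Sum = (40 + 15 + 25)/30 = 80/30

L = 80/30 = 2.6667 bits/symbol


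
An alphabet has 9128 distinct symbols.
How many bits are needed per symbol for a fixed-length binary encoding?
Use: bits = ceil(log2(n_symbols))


log2(9128) = 13.1561
Bracket: 2^13 = 8192 < 9128 <= 2^14 = 16384
So ceil(log2(9128)) = 14

bits = ceil(log2(9128)) = ceil(13.1561) = 14 bits


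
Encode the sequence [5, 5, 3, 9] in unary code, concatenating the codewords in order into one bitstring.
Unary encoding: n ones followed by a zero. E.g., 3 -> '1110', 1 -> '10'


Encode each number as n ones followed by a terminating 0:
  5 -> 111110 (6 bits)
  5 -> 111110 (6 bits)
  3 -> 1110 (4 bits)
  9 -> 1111111110 (10 bits)
Total length = 6 + 6 + 4 + 10 = 26 bits.

Unary([5, 5, 3, 9]) = 11111011111011101111111110 (26 bits)


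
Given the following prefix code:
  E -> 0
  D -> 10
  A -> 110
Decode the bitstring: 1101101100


Decoding step by step:
Bits 110 -> A
Bits 110 -> A
Bits 110 -> A
Bits 0 -> E


Decoded message: AAAE


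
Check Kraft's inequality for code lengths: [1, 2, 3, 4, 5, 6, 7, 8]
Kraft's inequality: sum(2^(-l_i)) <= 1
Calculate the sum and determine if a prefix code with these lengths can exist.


Sum = 2^(-1) + 2^(-2) + 2^(-3) + 2^(-4) + 2^(-5) + 2^(-6) + 2^(-7) + 2^(-8)
    = 0.5 + 0.25 + 0.125 + 0.0625 + 0.03125 + 0.015625 + 0.0078125 + 0.00390625
    = 255/256 = 0.99609375
Since 0.99609375 <= 1, Kraft's inequality IS satisfied.
A prefix code with these lengths CAN exist.

Kraft sum = 0.99609375. Satisfied.


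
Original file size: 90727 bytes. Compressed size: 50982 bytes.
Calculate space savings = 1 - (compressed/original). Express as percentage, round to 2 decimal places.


ratio = compressed/original = 50982/90727 = 0.561928
savings = 1 - ratio = 1 - 0.561928 = 0.438072
as a percentage: 0.438072 * 100 = 43.81%

Space savings = 1 - 50982/90727 = 43.81%


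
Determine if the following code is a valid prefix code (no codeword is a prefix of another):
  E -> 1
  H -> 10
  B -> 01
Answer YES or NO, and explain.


Checking each pair (does one codeword prefix another?):
  E='1' vs H='10': prefix -- VIOLATION

NO -- this is NOT a valid prefix code. E (1) is a prefix of H (10).


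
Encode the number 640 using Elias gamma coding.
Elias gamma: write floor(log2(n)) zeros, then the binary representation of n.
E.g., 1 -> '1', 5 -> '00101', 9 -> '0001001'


num_bits = floor(log2(640)) + 1 = 10
leading_zeros = num_bits - 1 = 9
binary(640) = 1010000000

Elias gamma(640) = '000000000' + '1010000000' = 0000000001010000000 (19 bits)


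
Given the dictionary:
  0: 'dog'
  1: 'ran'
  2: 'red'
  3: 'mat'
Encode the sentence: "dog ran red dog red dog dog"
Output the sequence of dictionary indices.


Look up each word in the dictionary:
  'dog' -> 0
  'ran' -> 1
  'red' -> 2
  'dog' -> 0
  'red' -> 2
  'dog' -> 0
  'dog' -> 0

Encoded: [0, 1, 2, 0, 2, 0, 0]


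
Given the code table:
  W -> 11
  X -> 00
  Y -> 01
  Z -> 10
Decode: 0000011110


Decoding:
00 -> X
00 -> X
01 -> Y
11 -> W
10 -> Z


Result: XXYWZ


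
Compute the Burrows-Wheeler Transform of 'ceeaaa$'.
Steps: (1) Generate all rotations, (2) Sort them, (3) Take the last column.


Rotations (sorted):
  0: $ceeaaa -> last char: a
  1: a$ceeaa -> last char: a
  2: aa$ceea -> last char: a
  3: aaa$cee -> last char: e
  4: ceeaaa$ -> last char: $
  5: eaaa$ce -> last char: e
  6: eeaaa$c -> last char: c


BWT = aaae$ec


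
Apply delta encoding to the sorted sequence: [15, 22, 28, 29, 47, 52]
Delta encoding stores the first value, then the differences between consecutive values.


First value: 15
Deltas:
  22 - 15 = 7
  28 - 22 = 6
  29 - 28 = 1
  47 - 29 = 18
  52 - 47 = 5


Delta encoded: [15, 7, 6, 1, 18, 5]


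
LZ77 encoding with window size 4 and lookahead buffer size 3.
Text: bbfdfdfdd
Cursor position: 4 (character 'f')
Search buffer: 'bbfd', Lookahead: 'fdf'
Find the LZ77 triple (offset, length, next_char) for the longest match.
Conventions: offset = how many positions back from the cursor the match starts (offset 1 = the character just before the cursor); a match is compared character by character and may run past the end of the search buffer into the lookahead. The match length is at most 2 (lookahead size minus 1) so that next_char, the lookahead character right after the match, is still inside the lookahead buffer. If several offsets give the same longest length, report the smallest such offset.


Try each offset into the search buffer:
  offset=1 (pos 3, char 'd'): match length 0
  offset=2 (pos 2, char 'f'): match length 2
  offset=3 (pos 1, char 'b'): match length 0
  offset=4 (pos 0, char 'b'): match length 0
Longest match has length 2 at offset 2.
next_char = character at position 4 + 2 = 6 -> 'f'

Best match: offset=2, length=2 (matching 'fd' starting at position 2)
LZ77 triple: (2, 2, 'f')


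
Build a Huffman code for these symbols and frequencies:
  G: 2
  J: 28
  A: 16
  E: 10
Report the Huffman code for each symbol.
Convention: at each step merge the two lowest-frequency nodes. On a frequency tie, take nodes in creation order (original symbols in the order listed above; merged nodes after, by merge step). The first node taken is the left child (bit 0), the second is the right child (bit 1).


Huffman tree construction:
Step 1: Merge G(2) + E(10) = 12
Step 2: Merge (G+E)(12) + A(16) = 28
Step 3: Merge J(28) + ((G+E)+A)(28) = 56
Read each symbol's code off the tree from the root (left child = 0, right child = 1).

Codes:
  G: 100 (length 3)
  J: 0 (length 1)
  A: 11 (length 2)
  E: 101 (length 3)
Average code length: 96/56 = 1.7143 bits/symbol


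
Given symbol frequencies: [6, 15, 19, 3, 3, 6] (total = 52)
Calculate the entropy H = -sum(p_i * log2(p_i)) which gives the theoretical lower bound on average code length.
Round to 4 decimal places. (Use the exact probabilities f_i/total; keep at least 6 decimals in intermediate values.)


Per-symbol terms -p_i * log2(p_i) with p_i = f_i/52:
  p = 6/52 = 0.115385: log2(p) = -3.115477, -p*log2(p) = 0.359478
  p = 15/52 = 0.288462: log2(p) = -1.793549, -p*log2(p) = 0.517370
  p = 19/52 = 0.365385: log2(p) = -1.452512, -p*log2(p) = 0.530726
  p = 3/52 = 0.057692: log2(p) = -4.115477, -p*log2(p) = 0.237431
  p = 3/52 = 0.057692: log2(p) = -4.115477, -p*log2(p) = 0.237431
  p = 6/52 = 0.115385: log2(p) = -3.115477, -p*log2(p) = 0.359478
H = 0.359478 + 0.517370 + 0.530726 + 0.237431 + 0.237431 + 0.359478 = 2.241914

H = 2.2419 bits/symbol


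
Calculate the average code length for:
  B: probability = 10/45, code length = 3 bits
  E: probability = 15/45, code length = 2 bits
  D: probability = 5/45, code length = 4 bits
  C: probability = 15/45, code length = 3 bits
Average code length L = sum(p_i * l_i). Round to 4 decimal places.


Weighted contributions p_i * l_i:
  B: (10/45) * 3 = 30/45
  E: (15/45) * 2 = 30/45
  D: (5/45) * 4 = 20/45
  C: (15/45) * 3 = 45/45
Sum = (30 + 30 + 20 + 45)/45 = 125/45

L = 125/45 = 2.7778 bits/symbol


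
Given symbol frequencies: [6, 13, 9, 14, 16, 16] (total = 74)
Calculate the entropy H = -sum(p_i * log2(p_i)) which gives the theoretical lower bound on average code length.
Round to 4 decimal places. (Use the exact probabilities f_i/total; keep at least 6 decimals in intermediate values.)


Per-symbol terms -p_i * log2(p_i) with p_i = f_i/74:
  p = 6/74 = 0.081081: log2(p) = -3.624491, -p*log2(p) = 0.293878
  p = 13/74 = 0.175676: log2(p) = -2.509014, -p*log2(p) = 0.440773
  p = 9/74 = 0.121622: log2(p) = -3.039528, -p*log2(p) = 0.369672
  p = 14/74 = 0.189189: log2(p) = -2.402098, -p*log2(p) = 0.454451
  p = 16/74 = 0.216216: log2(p) = -2.209453, -p*log2(p) = 0.477720
  p = 16/74 = 0.216216: log2(p) = -2.209453, -p*log2(p) = 0.477720
H = 0.293878 + 0.440773 + 0.369672 + 0.454451 + 0.477720 + 0.477720 = 2.514214

H = 2.5142 bits/symbol
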